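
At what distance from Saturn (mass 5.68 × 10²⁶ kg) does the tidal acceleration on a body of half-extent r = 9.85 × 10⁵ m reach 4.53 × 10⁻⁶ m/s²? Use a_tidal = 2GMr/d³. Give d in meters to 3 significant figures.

2GMr/d³ = a_tidal  ⇒  d = (2GMr / a_tidal)^(1/3)
d = (2 × 6.674×10⁻¹¹ × (5.68 × 10²⁶) × (9.85 × 10⁵) / (4.53 × 10⁻⁶))^(1/3)
  = 2.55 × 10⁹ m

2.55 × 10⁹ m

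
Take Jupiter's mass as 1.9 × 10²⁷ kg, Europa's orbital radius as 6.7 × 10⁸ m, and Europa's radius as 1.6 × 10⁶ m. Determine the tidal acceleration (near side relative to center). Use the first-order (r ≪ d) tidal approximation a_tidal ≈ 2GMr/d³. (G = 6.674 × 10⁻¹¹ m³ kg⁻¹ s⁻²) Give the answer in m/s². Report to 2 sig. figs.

Δa = 2GMr/d³
   = 2 × (6.674 × 10⁻¹¹) × (1.9 × 10²⁷) × (1.6 × 10⁶) / (6.7 × 10⁸)³
   = 1.3 × 10⁻³ m/s²

1.3 × 10⁻³ m/s²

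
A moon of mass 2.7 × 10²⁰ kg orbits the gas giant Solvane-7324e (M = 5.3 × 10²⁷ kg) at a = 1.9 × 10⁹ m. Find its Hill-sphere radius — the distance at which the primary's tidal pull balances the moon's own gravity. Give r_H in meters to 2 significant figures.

r_H ≈ a (m/3M)^(1/3)
    = (1.9 × 10⁹) × (2.7 × 10²⁰ / (3 × 5.3 × 10²⁷))^(1/3)
    = 4.9 × 10⁶ m

4.9 × 10⁶ m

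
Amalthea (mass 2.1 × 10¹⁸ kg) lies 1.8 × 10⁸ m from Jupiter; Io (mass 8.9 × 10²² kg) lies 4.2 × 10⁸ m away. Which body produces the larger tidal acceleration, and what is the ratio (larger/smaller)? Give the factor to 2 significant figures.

Tidal stretch scales as M/d³; compute that for each body.
Amalthea: (2.1 × 10¹⁸) / (1.8 × 10⁸)³ = 3.601 × 10⁻⁷
Io: (8.9 × 10²²) / (4.2 × 10⁸)³ = 1.201 × 10⁻³
Ratio (larger/smaller) = 3300

Io, by a factor of ≈ 3300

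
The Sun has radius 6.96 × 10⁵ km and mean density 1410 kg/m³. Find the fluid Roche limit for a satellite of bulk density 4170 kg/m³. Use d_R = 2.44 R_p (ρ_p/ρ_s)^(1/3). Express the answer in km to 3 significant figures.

d_R = 2.44 × 6.96 × 10⁵ km × (1410/4170)^(1/3)
    = 1.18 × 10⁶ km

1.18 × 10⁶ km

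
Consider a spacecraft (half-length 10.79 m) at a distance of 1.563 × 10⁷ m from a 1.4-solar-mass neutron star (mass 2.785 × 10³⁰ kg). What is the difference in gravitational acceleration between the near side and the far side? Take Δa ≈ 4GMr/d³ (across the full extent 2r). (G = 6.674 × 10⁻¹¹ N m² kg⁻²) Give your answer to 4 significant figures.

Δg = 4GMr/d³
   = 4 × (6.674 × 10⁻¹¹) × (2.785 × 10³⁰) × (10.79) / (1.563 × 10⁷)³
   = 2.101 m/s²

2.101 m/s²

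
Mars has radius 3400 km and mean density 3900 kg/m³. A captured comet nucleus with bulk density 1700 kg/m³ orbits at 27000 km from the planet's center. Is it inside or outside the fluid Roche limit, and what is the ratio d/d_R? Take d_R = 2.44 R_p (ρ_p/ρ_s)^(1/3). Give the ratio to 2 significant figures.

outside; d/d_R ≈ 2.5

d_R = 2.44 × (3400 km) × (3900/1700)^(1/3) = 10940 km
d/d_R = (27000) / (10940) = 2.5
Since d/d_R > 1, the body is outside the Roche limit.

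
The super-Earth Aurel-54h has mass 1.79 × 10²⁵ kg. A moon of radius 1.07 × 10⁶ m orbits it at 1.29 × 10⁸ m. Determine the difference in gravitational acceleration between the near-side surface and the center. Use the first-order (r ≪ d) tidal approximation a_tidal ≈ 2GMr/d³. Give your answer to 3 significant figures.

Differencing GM/(d−r)² and GM/d² to first order in r/d gives 2GMr/d³.
Δa = 2GMr/d³
   = 2 × (6.674 × 10⁻¹¹) × (1.79 × 10²⁵) × (1.07 × 10⁶) / (1.29 × 10⁸)³
   = 1.19 × 10⁻³ m/s²

1.19 × 10⁻³ m/s²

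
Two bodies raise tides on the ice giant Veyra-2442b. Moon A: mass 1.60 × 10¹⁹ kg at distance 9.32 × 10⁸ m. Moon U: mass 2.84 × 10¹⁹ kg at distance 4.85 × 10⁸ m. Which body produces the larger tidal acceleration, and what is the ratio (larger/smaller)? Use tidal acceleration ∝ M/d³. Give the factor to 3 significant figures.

Moon U, by a factor of ≈ 12.6

The tide-raising term goes as M/d³ (the gradient of a 1/d² field).
Moon A: (1.60 × 10¹⁹) / (9.32 × 10⁸)³ = 1.976 × 10⁻⁸
Moon U: (2.84 × 10¹⁹) / (4.85 × 10⁸)³ = 2.489 × 10⁻⁷
Ratio (larger/smaller) = 12.6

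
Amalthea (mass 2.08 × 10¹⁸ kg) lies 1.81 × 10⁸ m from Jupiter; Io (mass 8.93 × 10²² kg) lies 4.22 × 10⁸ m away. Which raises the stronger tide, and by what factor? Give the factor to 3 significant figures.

Io, by a factor of ≈ 3390

The tide-raising term goes as M/d³ (the gradient of a 1/d² field).
Amalthea: (2.08 × 10¹⁸) / (1.81 × 10⁸)³ = 3.508 × 10⁻⁷
Io: (8.93 × 10²²) / (4.22 × 10⁸)³ = 1.188 × 10⁻³
Ratio (larger/smaller) = 3390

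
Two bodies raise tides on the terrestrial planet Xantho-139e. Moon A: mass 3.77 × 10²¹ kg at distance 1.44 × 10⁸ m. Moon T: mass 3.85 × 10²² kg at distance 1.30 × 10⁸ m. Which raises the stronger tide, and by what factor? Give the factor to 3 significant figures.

Moon T, by a factor of ≈ 13.9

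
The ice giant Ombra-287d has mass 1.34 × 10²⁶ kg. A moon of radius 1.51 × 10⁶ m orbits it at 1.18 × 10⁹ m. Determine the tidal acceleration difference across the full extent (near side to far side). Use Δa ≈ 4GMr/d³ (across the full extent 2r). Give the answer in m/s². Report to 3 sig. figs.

3.29 × 10⁻⁵ m/s²

Δg = 4GMr/d³
   = 4 × (6.674 × 10⁻¹¹) × (1.34 × 10²⁶) × (1.51 × 10⁶) / (1.18 × 10⁹)³
   = 3.29 × 10⁻⁵ m/s²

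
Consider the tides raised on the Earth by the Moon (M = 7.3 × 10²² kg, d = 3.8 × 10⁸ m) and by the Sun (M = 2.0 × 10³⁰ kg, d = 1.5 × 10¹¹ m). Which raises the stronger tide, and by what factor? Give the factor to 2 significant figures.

The Moon, by a factor of ≈ 2.2

Tidal acceleration ∝ M/d³, so compare M/d³ for each.
The Moon: (7.3 × 10²²) / (3.8 × 10⁸)³ = 1.330 × 10⁻³
The Sun: (2.0 × 10³⁰) / (1.5 × 10¹¹)³ = 5.926 × 10⁻⁴
Ratio (larger/smaller) = 2.2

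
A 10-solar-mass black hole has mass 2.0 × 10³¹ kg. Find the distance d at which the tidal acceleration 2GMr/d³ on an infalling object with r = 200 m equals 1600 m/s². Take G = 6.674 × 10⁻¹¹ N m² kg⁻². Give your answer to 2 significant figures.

2GMr/d³ = a_tidal  ⇒  d = (2GMr / a_tidal)^(1/3)
d = (2 × 6.674×10⁻¹¹ × (2.0 × 10³¹) × (200) / (1600))^(1/3)
  = 6.9 × 10⁶ m

6.9 × 10⁶ m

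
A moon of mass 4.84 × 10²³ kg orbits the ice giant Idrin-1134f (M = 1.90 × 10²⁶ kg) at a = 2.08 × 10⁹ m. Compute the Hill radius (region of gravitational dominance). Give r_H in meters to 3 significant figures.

r_H ≈ a (m/3M)^(1/3)
    = (2.08 × 10⁹) × (4.84 × 10²³ / (3 × 1.90 × 10²⁶))^(1/3)
    = 1.97 × 10⁸ m

1.97 × 10⁸ m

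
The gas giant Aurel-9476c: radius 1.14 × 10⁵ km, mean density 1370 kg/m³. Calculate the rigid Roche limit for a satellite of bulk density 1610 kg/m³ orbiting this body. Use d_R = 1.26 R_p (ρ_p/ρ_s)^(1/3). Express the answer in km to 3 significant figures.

d_R = 1.26 × 1.14 × 10⁵ km × (1370/1610)^(1/3)
    = 1.36 × 10⁵ km

1.36 × 10⁵ km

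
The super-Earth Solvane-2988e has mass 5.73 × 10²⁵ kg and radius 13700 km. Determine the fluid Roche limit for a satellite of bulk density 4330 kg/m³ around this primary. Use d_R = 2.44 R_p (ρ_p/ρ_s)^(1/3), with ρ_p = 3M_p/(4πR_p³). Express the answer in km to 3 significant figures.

35800 km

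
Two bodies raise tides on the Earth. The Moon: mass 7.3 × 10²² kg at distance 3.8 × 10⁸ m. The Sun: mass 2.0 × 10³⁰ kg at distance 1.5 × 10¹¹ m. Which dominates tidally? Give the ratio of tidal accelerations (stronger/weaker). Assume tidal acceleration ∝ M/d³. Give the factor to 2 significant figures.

The Moon, by a factor of ≈ 2.2

The tide-raising term goes as M/d³ (the gradient of a 1/d² field).
The Moon: (7.3 × 10²²) / (3.8 × 10⁸)³ = 1.330 × 10⁻³
The Sun: (2.0 × 10³⁰) / (1.5 × 10¹¹)³ = 5.926 × 10⁻⁴
Ratio (larger/smaller) = 2.2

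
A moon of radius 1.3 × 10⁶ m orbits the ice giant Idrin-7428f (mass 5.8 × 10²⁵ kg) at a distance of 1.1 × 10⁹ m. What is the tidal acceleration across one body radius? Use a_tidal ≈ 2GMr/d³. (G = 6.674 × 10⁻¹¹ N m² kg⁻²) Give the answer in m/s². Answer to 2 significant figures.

a_tidal = 2GMr/d³
        = 2 × (6.674 × 10⁻¹¹) × (5.8 × 10²⁵) × (1.3 × 10⁶) / (1.1 × 10⁹)³
        = 7.6 × 10⁻⁶ m/s²

7.6 × 10⁻⁶ m/s²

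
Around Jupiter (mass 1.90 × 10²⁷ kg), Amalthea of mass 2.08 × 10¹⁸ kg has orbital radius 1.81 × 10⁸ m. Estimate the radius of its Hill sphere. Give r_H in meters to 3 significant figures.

1.29 × 10⁵ m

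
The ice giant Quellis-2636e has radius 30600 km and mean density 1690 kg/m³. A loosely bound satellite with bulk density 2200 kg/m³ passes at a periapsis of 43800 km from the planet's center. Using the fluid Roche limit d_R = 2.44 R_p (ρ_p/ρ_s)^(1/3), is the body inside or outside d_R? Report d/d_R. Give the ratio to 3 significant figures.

inside; d/d_R ≈ 0.641

d_R = 2.44 × (30600 km) × (1690/2200)^(1/3) = 68380 km
d/d_R = (43800) / (68380) = 0.641
Since d/d_R < 1, the body is inside the Roche limit.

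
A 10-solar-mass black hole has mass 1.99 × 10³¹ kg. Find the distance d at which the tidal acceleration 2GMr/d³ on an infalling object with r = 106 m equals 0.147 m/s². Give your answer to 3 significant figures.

1.24 × 10⁸ m

2GMr/d³ = a_tidal  ⇒  d = (2GMr / a_tidal)^(1/3)
d = (2 × 6.674×10⁻¹¹ × (1.99 × 10³¹) × (106) / (0.147))^(1/3)
  = 1.24 × 10⁸ m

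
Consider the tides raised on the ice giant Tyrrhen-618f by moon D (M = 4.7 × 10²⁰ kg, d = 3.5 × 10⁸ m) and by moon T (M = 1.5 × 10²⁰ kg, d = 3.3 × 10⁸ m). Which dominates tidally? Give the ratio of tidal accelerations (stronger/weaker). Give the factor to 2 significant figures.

Tidal acceleration ∝ M/d³, so compare M/d³ for each.
Moon D: (4.7 × 10²⁰) / (3.5 × 10⁸)³ = 1.096 × 10⁻⁵
Moon T: (1.5 × 10²⁰) / (3.3 × 10⁸)³ = 4.174 × 10⁻⁶
Ratio (larger/smaller) = 2.6

Moon D, by a factor of ≈ 2.6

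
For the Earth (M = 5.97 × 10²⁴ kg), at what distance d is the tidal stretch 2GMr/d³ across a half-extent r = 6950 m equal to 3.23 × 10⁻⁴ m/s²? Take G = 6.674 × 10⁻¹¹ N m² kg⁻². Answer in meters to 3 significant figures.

2.58 × 10⁷ m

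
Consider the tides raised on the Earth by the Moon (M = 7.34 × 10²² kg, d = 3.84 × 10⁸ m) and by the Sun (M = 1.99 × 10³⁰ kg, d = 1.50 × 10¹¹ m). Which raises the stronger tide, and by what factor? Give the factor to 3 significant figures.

The tide-raising term goes as M/d³ (the gradient of a 1/d² field).
The Moon: (7.34 × 10²²) / (3.84 × 10⁸)³ = 1.296 × 10⁻³
The Sun: (1.99 × 10³⁰) / (1.50 × 10¹¹)³ = 5.896 × 10⁻⁴
Ratio (larger/smaller) = 2.20

The Moon, by a factor of ≈ 2.20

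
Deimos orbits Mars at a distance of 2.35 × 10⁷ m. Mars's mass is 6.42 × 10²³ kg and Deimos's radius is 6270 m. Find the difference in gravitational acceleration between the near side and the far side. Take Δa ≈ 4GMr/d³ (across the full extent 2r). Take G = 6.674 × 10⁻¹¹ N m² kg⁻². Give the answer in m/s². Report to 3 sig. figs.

8.28 × 10⁻⁵ m/s²

Δg = 4GMr/d³
   = 4 × (6.674 × 10⁻¹¹) × (6.42 × 10²³) × (6270) / (2.35 × 10⁷)³
   = 8.28 × 10⁻⁵ m/s²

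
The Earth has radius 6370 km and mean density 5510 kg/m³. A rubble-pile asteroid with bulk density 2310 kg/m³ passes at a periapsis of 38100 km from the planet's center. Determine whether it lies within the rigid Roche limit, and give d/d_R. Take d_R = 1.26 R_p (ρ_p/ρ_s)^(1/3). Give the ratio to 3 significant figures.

d_R = 1.26 × (6370 km) × (5510/2310)^(1/3) = 10720 km
d/d_R = (38100) / (10720) = 3.55
Since d/d_R > 1, the body is outside the Roche limit.

outside; d/d_R ≈ 3.55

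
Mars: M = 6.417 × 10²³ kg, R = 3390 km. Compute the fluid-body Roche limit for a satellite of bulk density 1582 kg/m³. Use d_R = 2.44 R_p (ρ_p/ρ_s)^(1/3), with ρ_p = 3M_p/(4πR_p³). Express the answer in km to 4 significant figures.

ρ_p = 3M_p/(4πR_p³) = 3 × (6.417 × 10²³) / (4π × (3.390 × 10⁶ m)³) = 3932 kg/m³
d_R = 2.44 × 3390 km × (3932/1582)^(1/3)
    = 11200 km

11200 km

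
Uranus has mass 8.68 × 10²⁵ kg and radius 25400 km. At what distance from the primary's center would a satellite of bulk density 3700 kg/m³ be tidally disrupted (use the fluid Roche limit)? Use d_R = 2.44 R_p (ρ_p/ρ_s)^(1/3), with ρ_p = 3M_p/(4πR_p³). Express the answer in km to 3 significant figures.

ρ_p = 3M_p/(4πR_p³) = 3 × (8.68 × 10²⁵) / (4π × (2.54 × 10⁷ m)³) = 1260 kg/m³
d_R = 2.44 × 25400 km × (1260/3700)^(1/3)
    = 43300 km

43300 km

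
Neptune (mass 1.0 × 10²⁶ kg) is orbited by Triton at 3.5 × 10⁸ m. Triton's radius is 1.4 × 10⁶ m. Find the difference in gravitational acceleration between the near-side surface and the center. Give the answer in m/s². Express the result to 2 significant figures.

a_tidal = 2GMr/d³
        = 2 × (6.674 × 10⁻¹¹) × (1.0 × 10²⁶) × (1.4 × 10⁶) / (3.5 × 10⁸)³
        = 4.4 × 10⁻⁴ m/s²

4.4 × 10⁻⁴ m/s²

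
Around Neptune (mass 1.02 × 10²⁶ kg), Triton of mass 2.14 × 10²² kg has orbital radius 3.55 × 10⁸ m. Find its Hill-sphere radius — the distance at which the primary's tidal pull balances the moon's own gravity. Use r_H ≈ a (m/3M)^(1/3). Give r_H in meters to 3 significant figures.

r_H ≈ a (m/3M)^(1/3)
    = (3.55 × 10⁸) × (2.14 × 10²² / (3 × 1.02 × 10²⁶))^(1/3)
    = 1.46 × 10⁷ m

1.46 × 10⁷ m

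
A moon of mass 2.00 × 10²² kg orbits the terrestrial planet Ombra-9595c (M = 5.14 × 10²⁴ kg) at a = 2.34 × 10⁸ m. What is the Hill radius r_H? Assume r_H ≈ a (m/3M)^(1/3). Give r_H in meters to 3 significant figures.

r_H ≈ a (m/3M)^(1/3)
    = (2.34 × 10⁸) × (2.00 × 10²² / (3 × 5.14 × 10²⁴))^(1/3)
    = 2.55 × 10⁷ m

2.55 × 10⁷ m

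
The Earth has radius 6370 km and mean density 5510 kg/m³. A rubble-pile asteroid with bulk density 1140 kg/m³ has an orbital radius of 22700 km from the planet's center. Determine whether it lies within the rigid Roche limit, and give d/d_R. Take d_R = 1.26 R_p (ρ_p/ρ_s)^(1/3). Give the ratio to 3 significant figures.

d_R = 1.26 × (6370 km) × (5510/1140)^(1/3) = 13570 km
d/d_R = (22700) / (13570) = 1.67
Since d/d_R > 1, the body is outside the Roche limit.

outside; d/d_R ≈ 1.67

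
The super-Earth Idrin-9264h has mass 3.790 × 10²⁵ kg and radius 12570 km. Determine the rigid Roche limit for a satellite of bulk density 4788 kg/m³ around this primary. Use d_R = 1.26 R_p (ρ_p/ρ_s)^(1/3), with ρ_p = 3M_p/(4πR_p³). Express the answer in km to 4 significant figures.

ρ_p = 3M_p/(4πR_p³) = 3 × (3.790 × 10²⁵) / (4π × (1.257 × 10⁷ m)³) = 4556 kg/m³
d_R = 1.26 × 12570 km × (4556/4788)^(1/3)
    = 15580 km

15580 km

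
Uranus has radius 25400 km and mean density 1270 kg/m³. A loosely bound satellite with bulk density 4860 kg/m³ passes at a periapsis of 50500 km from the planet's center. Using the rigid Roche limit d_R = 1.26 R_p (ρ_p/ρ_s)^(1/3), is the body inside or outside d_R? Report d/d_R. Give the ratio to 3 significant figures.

outside; d/d_R ≈ 2.47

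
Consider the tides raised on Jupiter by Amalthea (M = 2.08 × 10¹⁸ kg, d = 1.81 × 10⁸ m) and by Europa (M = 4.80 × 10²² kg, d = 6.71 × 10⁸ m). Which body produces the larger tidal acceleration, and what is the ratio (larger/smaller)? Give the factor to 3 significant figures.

Tidal stretch scales as M/d³; compute that for each body.
Amalthea: (2.08 × 10¹⁸) / (1.81 × 10⁸)³ = 3.508 × 10⁻⁷
Europa: (4.80 × 10²²) / (6.71 × 10⁸)³ = 1.589 × 10⁻⁴
Ratio (larger/smaller) = 453

Europa, by a factor of ≈ 453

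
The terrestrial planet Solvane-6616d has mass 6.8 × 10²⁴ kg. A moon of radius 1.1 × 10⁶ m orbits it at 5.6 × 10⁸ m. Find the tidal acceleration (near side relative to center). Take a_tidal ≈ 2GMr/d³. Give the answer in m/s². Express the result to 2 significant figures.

5.7 × 10⁻⁶ m/s²

Δg = 2GMr/d³
   = 2 × (6.674 × 10⁻¹¹) × (6.8 × 10²⁴) × (1.1 × 10⁶) / (5.6 × 10⁸)³
   = 5.7 × 10⁻⁶ m/s²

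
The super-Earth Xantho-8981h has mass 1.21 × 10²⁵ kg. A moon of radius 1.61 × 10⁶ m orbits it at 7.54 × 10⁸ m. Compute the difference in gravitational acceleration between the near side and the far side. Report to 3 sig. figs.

Δg = 4GMr/d³
   = 4 × (6.674 × 10⁻¹¹) × (1.21 × 10²⁵) × (1.61 × 10⁶) / (7.54 × 10⁸)³
   = 1.21 × 10⁻⁵ m/s²

1.21 × 10⁻⁵ m/s²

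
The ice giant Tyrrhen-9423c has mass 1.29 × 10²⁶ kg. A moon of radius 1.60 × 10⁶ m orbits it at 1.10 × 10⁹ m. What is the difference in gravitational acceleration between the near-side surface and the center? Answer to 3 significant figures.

2.07 × 10⁻⁵ m/s²

Δa = 2GMr/d³
   = 2 × (6.674 × 10⁻¹¹) × (1.29 × 10²⁶) × (1.60 × 10⁶) / (1.10 × 10⁹)³
   = 2.07 × 10⁻⁵ m/s²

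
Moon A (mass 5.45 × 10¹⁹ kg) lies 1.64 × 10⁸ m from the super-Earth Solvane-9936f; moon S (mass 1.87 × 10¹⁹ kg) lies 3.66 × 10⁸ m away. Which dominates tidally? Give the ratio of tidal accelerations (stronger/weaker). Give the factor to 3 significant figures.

Moon A, by a factor of ≈ 32.4

The tide-raising term goes as M/d³ (the gradient of a 1/d² field).
Moon A: (5.45 × 10¹⁹) / (1.64 × 10⁸)³ = 1.236 × 10⁻⁵
Moon S: (1.87 × 10¹⁹) / (3.66 × 10⁸)³ = 3.814 × 10⁻⁷
Ratio (larger/smaller) = 32.4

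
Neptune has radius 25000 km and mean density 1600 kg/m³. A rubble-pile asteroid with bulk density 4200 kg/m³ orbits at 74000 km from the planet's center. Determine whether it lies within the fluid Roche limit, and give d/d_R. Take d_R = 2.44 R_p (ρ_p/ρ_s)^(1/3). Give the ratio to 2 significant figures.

outside; d/d_R ≈ 1.7

d_R = 2.44 × (25000 km) × (1600/4200)^(1/3) = 44220 km
d/d_R = (74000) / (44220) = 1.7
Since d/d_R > 1, the body is outside the Roche limit.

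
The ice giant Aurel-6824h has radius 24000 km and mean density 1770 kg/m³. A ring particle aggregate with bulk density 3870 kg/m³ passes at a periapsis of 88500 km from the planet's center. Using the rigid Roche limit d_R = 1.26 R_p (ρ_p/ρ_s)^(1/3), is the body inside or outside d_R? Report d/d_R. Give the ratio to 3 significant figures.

outside; d/d_R ≈ 3.80

d_R = 1.26 × (24000 km) × (1770/3870)^(1/3) = 23300 km
d/d_R = (88500) / (23300) = 3.80
Since d/d_R > 1, the body is outside the Roche limit.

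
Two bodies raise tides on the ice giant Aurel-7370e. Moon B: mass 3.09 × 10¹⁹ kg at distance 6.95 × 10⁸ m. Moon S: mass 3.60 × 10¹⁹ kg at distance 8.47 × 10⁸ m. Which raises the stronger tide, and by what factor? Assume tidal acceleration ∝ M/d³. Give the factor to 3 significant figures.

Moon B, by a factor of ≈ 1.55

Compare M/d³ for the two perturbers:
Moon B: (3.09 × 10¹⁹) / (6.95 × 10⁸)³ = 9.205 × 10⁻⁸
Moon S: (3.60 × 10¹⁹) / (8.47 × 10⁸)³ = 5.925 × 10⁻⁸
Ratio (larger/smaller) = 1.55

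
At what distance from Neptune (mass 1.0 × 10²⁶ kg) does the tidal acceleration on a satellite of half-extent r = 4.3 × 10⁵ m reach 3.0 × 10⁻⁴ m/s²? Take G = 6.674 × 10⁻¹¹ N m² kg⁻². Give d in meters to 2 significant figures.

2GMr/d³ = a_tidal  ⇒  d = (2GMr / a_tidal)^(1/3)
d = (2 × 6.674×10⁻¹¹ × (1.0 × 10²⁶) × (4.3 × 10⁵) / (3.0 × 10⁻⁴))^(1/3)
  = 2.7 × 10⁸ m

2.7 × 10⁸ m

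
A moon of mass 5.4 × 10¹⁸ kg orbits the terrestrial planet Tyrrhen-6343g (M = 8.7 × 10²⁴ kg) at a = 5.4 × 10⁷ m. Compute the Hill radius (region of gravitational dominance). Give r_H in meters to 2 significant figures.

r_H ≈ a (m/3M)^(1/3)
    = (5.4 × 10⁷) × (5.4 × 10¹⁸ / (3 × 8.7 × 10²⁴))^(1/3)
    = 3.2 × 10⁵ m

3.2 × 10⁵ m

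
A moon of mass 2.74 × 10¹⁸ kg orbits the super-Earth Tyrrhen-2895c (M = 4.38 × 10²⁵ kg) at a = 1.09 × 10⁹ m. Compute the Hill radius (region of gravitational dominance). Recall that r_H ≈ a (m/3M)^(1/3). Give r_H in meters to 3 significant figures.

r_H ≈ a (m/3M)^(1/3)
    = (1.09 × 10⁹) × (2.74 × 10¹⁸ / (3 × 4.38 × 10²⁵))^(1/3)
    = 3.00 × 10⁶ m

3.00 × 10⁶ m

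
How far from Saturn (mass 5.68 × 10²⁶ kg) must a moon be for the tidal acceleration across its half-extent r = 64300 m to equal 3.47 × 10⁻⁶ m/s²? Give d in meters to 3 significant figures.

1.12 × 10⁹ m

2GMr/d³ = a_tidal  ⇒  d = (2GMr / a_tidal)^(1/3)
d = (2 × 6.674×10⁻¹¹ × (5.68 × 10²⁶) × (64300) / (3.47 × 10⁻⁶))^(1/3)
  = 1.12 × 10⁹ m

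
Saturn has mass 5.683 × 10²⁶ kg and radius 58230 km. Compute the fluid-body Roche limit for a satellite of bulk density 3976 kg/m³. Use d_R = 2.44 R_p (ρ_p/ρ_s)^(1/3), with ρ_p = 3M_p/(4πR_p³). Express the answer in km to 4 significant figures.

ρ_p = 3M_p/(4πR_p³) = 3 × (5.683 × 10²⁶) / (4π × (5.823 × 10⁷ m)³) = 687.1 kg/m³
d_R = 2.44 × 58230 km × (687.1/3976)^(1/3)
    = 79140 km

79140 km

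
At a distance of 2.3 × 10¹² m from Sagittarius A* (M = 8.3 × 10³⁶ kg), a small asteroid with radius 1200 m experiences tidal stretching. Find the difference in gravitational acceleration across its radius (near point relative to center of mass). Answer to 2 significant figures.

1.1 × 10⁻⁷ m/s²

Δg = 2GMr/d³
   = 2 × (6.674 × 10⁻¹¹) × (8.3 × 10³⁶) × (1200) / (2.3 × 10¹²)³
   = 1.1 × 10⁻⁷ m/s²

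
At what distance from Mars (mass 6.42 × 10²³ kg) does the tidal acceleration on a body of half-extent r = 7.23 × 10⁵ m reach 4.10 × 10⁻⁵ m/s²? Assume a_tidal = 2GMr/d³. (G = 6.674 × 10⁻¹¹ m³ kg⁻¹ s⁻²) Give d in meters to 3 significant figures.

2GMr/d³ = a_tidal  ⇒  d = (2GMr / a_tidal)^(1/3)
d = (2 × 6.674×10⁻¹¹ × (6.42 × 10²³) × (7.23 × 10⁵) / (4.10 × 10⁻⁵))^(1/3)
  = 1.15 × 10⁸ m

1.15 × 10⁸ m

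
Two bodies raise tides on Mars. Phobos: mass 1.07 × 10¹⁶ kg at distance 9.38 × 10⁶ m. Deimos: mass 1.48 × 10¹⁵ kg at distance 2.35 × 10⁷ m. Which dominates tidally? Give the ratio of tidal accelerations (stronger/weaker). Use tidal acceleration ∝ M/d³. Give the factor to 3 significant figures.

Phobos, by a factor of ≈ 114

Compare M/d³ for the two perturbers:
Phobos: (1.07 × 10¹⁶) / (9.38 × 10⁶)³ = 1.297 × 10⁻⁵
Deimos: (1.48 × 10¹⁵) / (2.35 × 10⁷)³ = 1.140 × 10⁻⁷
Ratio (larger/smaller) = 114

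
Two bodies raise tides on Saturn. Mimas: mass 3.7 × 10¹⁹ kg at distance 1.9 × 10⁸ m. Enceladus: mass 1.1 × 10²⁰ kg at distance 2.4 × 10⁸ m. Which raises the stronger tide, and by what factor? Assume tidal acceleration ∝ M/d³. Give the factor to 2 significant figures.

Enceladus, by a factor of ≈ 1.5

Compare M/d³ for the two perturbers:
Mimas: (3.7 × 10¹⁹) / (1.9 × 10⁸)³ = 5.394 × 10⁻⁶
Enceladus: (1.1 × 10²⁰) / (2.4 × 10⁸)³ = 7.957 × 10⁻⁶
Ratio (larger/smaller) = 1.5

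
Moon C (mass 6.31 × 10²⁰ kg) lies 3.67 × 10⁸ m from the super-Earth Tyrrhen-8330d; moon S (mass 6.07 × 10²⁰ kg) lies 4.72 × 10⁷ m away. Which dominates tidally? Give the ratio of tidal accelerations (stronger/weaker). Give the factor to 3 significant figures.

Tidal stretch scales as M/d³; compute that for each body.
Moon C: (6.31 × 10²⁰) / (3.67 × 10⁸)³ = 1.277 × 10⁻⁵
Moon S: (6.07 × 10²⁰) / (4.72 × 10⁷)³ = 5.772 × 10⁻³
Ratio (larger/smaller) = 452

Moon S, by a factor of ≈ 452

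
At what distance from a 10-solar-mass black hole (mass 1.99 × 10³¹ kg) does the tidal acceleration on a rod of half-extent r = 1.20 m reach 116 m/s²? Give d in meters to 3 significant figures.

2GMr/d³ = a_tidal  ⇒  d = (2GMr / a_tidal)^(1/3)
d = (2 × 6.674×10⁻¹¹ × (1.99 × 10³¹) × (1.20) / (116))^(1/3)
  = 3.02 × 10⁶ m

3.02 × 10⁶ m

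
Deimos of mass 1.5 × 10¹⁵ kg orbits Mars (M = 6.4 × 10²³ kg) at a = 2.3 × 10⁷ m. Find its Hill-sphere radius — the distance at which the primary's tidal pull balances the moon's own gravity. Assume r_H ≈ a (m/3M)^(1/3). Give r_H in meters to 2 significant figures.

2.1 × 10⁴ m

r_H ≈ a (m/3M)^(1/3)
    = (2.3 × 10⁷) × (1.5 × 10¹⁵ / (3 × 6.4 × 10²³))^(1/3)
    = 2.1 × 10⁴ m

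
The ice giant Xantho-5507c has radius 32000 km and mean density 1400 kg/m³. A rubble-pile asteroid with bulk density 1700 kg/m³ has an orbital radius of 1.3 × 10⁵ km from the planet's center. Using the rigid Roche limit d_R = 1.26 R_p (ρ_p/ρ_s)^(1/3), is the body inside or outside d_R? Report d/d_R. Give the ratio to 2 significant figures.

outside; d/d_R ≈ 3.4

d_R = 1.26 × (32000 km) × (1400/1700)^(1/3) = 37790 km
d/d_R = (1.3 × 10⁵) / (37790) = 3.4
Since d/d_R > 1, the body is outside the Roche limit.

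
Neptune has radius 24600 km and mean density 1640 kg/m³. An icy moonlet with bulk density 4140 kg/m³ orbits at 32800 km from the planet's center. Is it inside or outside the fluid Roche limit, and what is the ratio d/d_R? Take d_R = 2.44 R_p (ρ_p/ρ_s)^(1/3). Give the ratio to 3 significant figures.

d_R = 2.44 × (24600 km) × (1640/4140)^(1/3) = 44080 km
d/d_R = (32800) / (44080) = 0.744
Since d/d_R < 1, the body is inside the Roche limit.

inside; d/d_R ≈ 0.744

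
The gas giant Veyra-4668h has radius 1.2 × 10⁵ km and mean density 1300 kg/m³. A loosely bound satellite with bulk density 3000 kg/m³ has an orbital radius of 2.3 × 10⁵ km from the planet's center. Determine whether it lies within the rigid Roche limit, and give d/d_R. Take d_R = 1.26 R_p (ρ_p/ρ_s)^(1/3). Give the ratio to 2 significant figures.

d_R = 1.26 × (1.2 × 10⁵ km) × (1300/3000)^(1/3) = 1.144 × 10⁵ km
d/d_R = (2.3 × 10⁵) / (1.144 × 10⁵) = 2.0
Since d/d_R > 1, the body is outside the Roche limit.

outside; d/d_R ≈ 2.0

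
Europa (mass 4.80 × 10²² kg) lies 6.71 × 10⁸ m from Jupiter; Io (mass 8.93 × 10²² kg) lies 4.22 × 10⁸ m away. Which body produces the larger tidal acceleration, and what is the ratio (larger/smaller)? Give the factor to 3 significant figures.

Tidal acceleration ∝ M/d³, so compare M/d³ for each.
Europa: (4.80 × 10²²) / (6.71 × 10⁸)³ = 1.589 × 10⁻⁴
Io: (8.93 × 10²²) / (4.22 × 10⁸)³ = 1.188 × 10⁻³
Ratio (larger/smaller) = 7.48

Io, by a factor of ≈ 7.48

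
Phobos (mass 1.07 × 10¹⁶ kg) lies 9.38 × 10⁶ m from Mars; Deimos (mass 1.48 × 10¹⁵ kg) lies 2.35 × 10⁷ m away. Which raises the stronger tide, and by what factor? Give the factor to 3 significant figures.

Phobos, by a factor of ≈ 114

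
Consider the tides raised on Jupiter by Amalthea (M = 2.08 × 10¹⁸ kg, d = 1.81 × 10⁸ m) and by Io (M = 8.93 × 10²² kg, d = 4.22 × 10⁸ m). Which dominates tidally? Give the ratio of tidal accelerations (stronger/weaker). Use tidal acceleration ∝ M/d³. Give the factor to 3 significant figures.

Io, by a factor of ≈ 3390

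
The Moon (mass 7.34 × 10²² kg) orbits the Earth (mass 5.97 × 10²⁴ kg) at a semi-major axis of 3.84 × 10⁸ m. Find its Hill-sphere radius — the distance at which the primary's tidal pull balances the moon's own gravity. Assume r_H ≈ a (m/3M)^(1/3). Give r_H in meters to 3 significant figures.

6.15 × 10⁷ m

r_H ≈ a (m/3M)^(1/3)
    = (3.84 × 10⁸) × (7.34 × 10²² / (3 × 5.97 × 10²⁴))^(1/3)
    = 6.15 × 10⁷ m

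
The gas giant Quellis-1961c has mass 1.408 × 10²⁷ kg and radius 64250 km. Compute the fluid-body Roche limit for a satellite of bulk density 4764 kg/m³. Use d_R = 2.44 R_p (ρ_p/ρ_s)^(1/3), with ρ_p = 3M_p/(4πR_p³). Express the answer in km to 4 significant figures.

1.008 × 10⁵ km

ρ_p = 3M_p/(4πR_p³) = 3 × (1.408 × 10²⁷) / (4π × (6.425 × 10⁷ m)³) = 1267 kg/m³
d_R = 2.44 × 64250 km × (1267/4764)^(1/3)
    = 1.008 × 10⁵ km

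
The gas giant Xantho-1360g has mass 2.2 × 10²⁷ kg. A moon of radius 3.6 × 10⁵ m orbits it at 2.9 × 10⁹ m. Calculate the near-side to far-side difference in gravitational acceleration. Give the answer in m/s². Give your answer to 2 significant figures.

a_tidal = 4GMr/d³
        = 4 × (6.674 × 10⁻¹¹) × (2.2 × 10²⁷) × (3.6 × 10⁵) / (2.9 × 10⁹)³
        = 8.7 × 10⁻⁶ m/s²

8.7 × 10⁻⁶ m/s²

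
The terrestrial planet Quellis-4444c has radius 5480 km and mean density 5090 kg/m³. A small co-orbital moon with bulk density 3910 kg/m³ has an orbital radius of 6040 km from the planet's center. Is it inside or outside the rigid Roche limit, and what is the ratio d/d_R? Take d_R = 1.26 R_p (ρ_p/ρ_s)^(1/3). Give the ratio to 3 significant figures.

d_R = 1.26 × (5480 km) × (5090/3910)^(1/3) = 7539 km
d/d_R = (6040) / (7539) = 0.801
Since d/d_R < 1, the body is inside the Roche limit.

inside; d/d_R ≈ 0.801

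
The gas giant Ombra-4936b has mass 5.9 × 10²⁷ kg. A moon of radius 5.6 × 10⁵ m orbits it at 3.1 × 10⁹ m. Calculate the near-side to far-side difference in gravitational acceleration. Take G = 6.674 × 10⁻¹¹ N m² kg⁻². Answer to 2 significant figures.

a_tidal = 4GMr/d³
        = 4 × (6.674 × 10⁻¹¹) × (5.9 × 10²⁷) × (5.6 × 10⁵) / (3.1 × 10⁹)³
        = 3.0 × 10⁻⁵ m/s²

3.0 × 10⁻⁵ m/s²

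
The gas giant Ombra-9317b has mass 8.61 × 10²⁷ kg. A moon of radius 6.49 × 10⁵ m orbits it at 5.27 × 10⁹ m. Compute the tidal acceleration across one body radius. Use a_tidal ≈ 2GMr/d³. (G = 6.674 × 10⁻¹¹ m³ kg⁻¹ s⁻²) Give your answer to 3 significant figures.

5.10 × 10⁻⁶ m/s²

Since r ≪ d, expand the inverse-square field across one radius to get the leading 2GMr/d³ term.
Δa = 2GMr/d³
   = 2 × (6.674 × 10⁻¹¹) × (8.61 × 10²⁷) × (6.49 × 10⁵) / (5.27 × 10⁹)³
   = 5.10 × 10⁻⁶ m/s²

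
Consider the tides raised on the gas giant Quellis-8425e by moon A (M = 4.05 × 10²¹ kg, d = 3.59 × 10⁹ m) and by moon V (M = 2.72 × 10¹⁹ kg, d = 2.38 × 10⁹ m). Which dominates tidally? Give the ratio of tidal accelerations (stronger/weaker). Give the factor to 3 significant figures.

The tide-raising term goes as M/d³ (the gradient of a 1/d² field).
Moon A: (4.05 × 10²¹) / (3.59 × 10⁹)³ = 8.753 × 10⁻⁸
Moon V: (2.72 × 10¹⁹) / (2.38 × 10⁹)³ = 2.018 × 10⁻⁹
Ratio (larger/smaller) = 43.4

Moon A, by a factor of ≈ 43.4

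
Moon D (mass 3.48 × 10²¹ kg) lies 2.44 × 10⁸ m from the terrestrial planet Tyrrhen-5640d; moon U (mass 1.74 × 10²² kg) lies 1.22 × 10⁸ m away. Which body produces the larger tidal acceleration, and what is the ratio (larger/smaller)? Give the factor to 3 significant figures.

Compare M/d³ for the two perturbers:
Moon D: (3.48 × 10²¹) / (2.44 × 10⁸)³ = 2.396 × 10⁻⁴
Moon U: (1.74 × 10²²) / (1.22 × 10⁸)³ = 9.582 × 10⁻³
Ratio (larger/smaller) = 40.0

Moon U, by a factor of ≈ 40.0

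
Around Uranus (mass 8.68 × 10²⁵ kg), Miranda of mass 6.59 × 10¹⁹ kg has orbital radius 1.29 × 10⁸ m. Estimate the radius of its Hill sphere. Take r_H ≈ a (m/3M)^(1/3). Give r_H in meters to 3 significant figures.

r_H ≈ a (m/3M)^(1/3)
    = (1.29 × 10⁸) × (6.59 × 10¹⁹ / (3 × 8.68 × 10²⁵))^(1/3)
    = 8.16 × 10⁵ m

8.16 × 10⁵ m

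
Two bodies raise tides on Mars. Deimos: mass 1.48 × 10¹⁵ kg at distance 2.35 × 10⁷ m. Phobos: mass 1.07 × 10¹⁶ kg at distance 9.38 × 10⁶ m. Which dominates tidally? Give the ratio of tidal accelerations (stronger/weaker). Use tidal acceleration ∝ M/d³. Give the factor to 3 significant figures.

Tidal acceleration ∝ M/d³, so compare M/d³ for each.
Deimos: (1.48 × 10¹⁵) / (2.35 × 10⁷)³ = 1.140 × 10⁻⁷
Phobos: (1.07 × 10¹⁶) / (9.38 × 10⁶)³ = 1.297 × 10⁻⁵
Ratio (larger/smaller) = 114

Phobos, by a factor of ≈ 114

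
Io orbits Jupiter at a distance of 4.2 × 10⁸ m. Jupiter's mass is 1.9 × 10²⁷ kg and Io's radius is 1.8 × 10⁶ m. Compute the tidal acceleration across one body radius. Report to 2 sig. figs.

6.2 × 10⁻³ m/s²

Δa = 2GMr/d³
   = 2 × (6.674 × 10⁻¹¹) × (1.9 × 10²⁷) × (1.8 × 10⁶) / (4.2 × 10⁸)³
   = 6.2 × 10⁻³ m/s²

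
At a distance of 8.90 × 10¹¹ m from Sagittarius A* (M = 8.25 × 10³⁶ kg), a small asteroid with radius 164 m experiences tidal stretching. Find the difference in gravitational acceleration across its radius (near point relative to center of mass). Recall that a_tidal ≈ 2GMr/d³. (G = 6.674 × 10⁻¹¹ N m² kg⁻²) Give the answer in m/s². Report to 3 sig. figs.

Δa = 2GMr/d³
   = 2 × (6.674 × 10⁻¹¹) × (8.25 × 10³⁶) × (164) / (8.90 × 10¹¹)³
   = 2.56 × 10⁻⁷ m/s²

2.56 × 10⁻⁷ m/s²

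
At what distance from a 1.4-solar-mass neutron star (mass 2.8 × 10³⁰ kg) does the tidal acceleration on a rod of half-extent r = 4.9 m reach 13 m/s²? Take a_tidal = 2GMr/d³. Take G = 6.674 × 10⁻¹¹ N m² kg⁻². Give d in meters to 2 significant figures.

2GMr/d³ = a_tidal  ⇒  d = (2GMr / a_tidal)^(1/3)
d = (2 × 6.674×10⁻¹¹ × (2.8 × 10³⁰) × (4.9) / (13))^(1/3)
  = 5.2 × 10⁶ m

5.2 × 10⁶ m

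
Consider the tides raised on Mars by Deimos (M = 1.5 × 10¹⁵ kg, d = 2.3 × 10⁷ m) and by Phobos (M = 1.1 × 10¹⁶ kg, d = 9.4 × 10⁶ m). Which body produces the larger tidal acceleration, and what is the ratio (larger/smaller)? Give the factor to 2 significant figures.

The tide-raising term goes as M/d³ (the gradient of a 1/d² field).
Deimos: (1.5 × 10¹⁵) / (2.3 × 10⁷)³ = 1.233 × 10⁻⁷
Phobos: (1.1 × 10¹⁶) / (9.4 × 10⁶)³ = 1.324 × 10⁻⁵
Ratio (larger/smaller) = 110

Phobos, by a factor of ≈ 110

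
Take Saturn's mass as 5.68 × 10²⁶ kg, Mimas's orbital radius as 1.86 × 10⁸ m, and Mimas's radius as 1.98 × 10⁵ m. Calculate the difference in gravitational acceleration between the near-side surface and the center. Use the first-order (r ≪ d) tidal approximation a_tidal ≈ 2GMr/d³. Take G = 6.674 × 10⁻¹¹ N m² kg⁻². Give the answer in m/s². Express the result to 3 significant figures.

2.33 × 10⁻³ m/s²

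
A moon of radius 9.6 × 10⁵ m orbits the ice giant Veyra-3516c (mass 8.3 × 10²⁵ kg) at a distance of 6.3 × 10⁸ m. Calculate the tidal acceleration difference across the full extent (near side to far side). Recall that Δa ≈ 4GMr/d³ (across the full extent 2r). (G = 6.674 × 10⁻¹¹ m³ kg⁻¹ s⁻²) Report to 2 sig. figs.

Differencing GM/(d−r)² and GM/(d+r)² to first order in r/d gives 4GMr/d³.
Δa = 4GMr/d³
   = 4 × (6.674 × 10⁻¹¹) × (8.3 × 10²⁵) × (9.6 × 10⁵) / (6.3 × 10⁸)³
   = 8.5 × 10⁻⁵ m/s²

8.5 × 10⁻⁵ m/s²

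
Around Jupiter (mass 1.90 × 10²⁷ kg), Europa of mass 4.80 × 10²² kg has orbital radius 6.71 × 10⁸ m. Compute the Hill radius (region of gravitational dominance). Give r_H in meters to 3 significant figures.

r_H ≈ a (m/3M)^(1/3)
    = (6.71 × 10⁸) × (4.80 × 10²² / (3 × 1.90 × 10²⁷))^(1/3)
    = 1.37 × 10⁷ m

1.37 × 10⁷ m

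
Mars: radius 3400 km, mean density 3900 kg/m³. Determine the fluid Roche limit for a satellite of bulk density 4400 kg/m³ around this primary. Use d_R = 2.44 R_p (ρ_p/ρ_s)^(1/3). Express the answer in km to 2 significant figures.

8000 km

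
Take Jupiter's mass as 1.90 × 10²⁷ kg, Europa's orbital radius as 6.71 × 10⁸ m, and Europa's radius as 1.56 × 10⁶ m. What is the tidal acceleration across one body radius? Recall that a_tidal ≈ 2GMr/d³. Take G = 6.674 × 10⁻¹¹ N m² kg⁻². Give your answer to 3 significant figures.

Δa = 2GMr/d³
   = 2 × (6.674 × 10⁻¹¹) × (1.90 × 10²⁷) × (1.56 × 10⁶) / (6.71 × 10⁸)³
   = 1.31 × 10⁻³ m/s²

1.31 × 10⁻³ m/s²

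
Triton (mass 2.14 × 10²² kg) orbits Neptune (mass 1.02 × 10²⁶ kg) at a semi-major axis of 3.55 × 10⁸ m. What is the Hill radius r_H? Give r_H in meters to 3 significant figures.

r_H ≈ a (m/3M)^(1/3)
    = (3.55 × 10⁸) × (2.14 × 10²² / (3 × 1.02 × 10²⁶))^(1/3)
    = 1.46 × 10⁷ m

1.46 × 10⁷ m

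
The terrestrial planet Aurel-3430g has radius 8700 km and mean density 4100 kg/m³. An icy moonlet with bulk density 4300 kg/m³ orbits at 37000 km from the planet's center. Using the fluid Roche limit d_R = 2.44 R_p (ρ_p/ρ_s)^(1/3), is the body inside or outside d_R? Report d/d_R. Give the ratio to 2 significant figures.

d_R = 2.44 × (8700 km) × (4100/4300)^(1/3) = 20890 km
d/d_R = (37000) / (20890) = 1.8
Since d/d_R > 1, the body is outside the Roche limit.

outside; d/d_R ≈ 1.8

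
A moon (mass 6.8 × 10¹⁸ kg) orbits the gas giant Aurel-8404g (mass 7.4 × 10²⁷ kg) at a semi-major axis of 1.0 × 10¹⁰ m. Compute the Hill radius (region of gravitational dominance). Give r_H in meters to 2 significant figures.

6.7 × 10⁶ m

r_H ≈ a (m/3M)^(1/3)
    = (1.0 × 10¹⁰) × (6.8 × 10¹⁸ / (3 × 7.4 × 10²⁷))^(1/3)
    = 6.7 × 10⁶ m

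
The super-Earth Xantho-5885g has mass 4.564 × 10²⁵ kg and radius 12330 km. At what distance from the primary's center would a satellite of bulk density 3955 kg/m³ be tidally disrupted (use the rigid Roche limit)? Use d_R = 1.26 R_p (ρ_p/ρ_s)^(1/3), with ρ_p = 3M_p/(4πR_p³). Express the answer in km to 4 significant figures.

17660 km

ρ_p = 3M_p/(4πR_p³) = 3 × (4.564 × 10²⁵) / (4π × (1.233 × 10⁷ m)³) = 5813 kg/m³
d_R = 1.26 × 12330 km × (5813/3955)^(1/3)
    = 17660 km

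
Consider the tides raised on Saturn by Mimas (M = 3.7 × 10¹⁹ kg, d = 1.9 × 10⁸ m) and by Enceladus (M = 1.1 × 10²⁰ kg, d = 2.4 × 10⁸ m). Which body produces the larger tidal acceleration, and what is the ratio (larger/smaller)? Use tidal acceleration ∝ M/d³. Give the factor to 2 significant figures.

Tidal stretch scales as M/d³; compute that for each body.
Mimas: (3.7 × 10¹⁹) / (1.9 × 10⁸)³ = 5.394 × 10⁻⁶
Enceladus: (1.1 × 10²⁰) / (2.4 × 10⁸)³ = 7.957 × 10⁻⁶
Ratio (larger/smaller) = 1.5

Enceladus, by a factor of ≈ 1.5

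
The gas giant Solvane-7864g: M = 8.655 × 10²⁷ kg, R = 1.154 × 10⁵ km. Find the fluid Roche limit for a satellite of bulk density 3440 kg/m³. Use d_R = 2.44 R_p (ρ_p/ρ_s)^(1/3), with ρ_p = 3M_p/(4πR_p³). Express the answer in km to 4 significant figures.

2.059 × 10⁵ km

ρ_p = 3M_p/(4πR_p³) = 3 × (8.655 × 10²⁷) / (4π × (1.154 × 10⁸ m)³) = 1345 kg/m³
d_R = 2.44 × 1.154 × 10⁵ km × (1345/3440)^(1/3)
    = 2.059 × 10⁵ km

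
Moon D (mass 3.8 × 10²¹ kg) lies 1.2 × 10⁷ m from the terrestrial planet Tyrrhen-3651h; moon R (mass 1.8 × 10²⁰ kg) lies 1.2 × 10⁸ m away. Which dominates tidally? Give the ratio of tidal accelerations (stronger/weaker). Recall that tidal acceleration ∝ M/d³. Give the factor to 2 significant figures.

Moon D, by a factor of ≈ 21000

Compare M/d³ for the two perturbers:
Moon D: (3.8 × 10²¹) / (1.2 × 10⁷)³ = 2.199
Moon R: (1.8 × 10²⁰) / (1.2 × 10⁸)³ = 1.042 × 10⁻⁴
Ratio (larger/smaller) = 21000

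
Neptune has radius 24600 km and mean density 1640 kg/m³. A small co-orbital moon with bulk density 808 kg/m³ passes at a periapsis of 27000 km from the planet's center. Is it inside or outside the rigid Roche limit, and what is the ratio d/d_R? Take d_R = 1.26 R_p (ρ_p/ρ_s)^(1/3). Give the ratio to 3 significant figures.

d_R = 1.26 × (24600 km) × (1640/808)^(1/3) = 39240 km
d/d_R = (27000) / (39240) = 0.688
Since d/d_R < 1, the body is inside the Roche limit.

inside; d/d_R ≈ 0.688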